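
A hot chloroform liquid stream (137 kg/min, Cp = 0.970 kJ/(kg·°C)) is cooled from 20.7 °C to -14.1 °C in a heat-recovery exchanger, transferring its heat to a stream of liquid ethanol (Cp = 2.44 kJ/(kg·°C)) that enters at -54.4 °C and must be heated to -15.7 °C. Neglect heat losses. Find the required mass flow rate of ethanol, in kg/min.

ṁ_c = 49.0 kg/min

Heat released by hot stream: Q = 137 × 0.970 × (20.7 − -14.1) = 4624.6 kJ/min
Energy balance on cold side (adiabatic exchanger): Q = ṁ_c·Cp_c·(T_c,out − T_c,in)
ṁ_c = 4624.6 / [2.44 × (-15.7 − -54.4)] = 48.975 kg/min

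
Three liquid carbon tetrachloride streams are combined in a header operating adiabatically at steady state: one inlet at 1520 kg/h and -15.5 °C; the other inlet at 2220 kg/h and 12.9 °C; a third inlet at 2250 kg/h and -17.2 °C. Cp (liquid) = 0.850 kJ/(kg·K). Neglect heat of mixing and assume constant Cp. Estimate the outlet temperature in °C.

Energy balance with Q = 0: Σ ṁᵢCp,ᵢ(T_out − Tᵢ) = 0
Σ ṁᵢCp,ᵢTᵢ = 1520×0.850×-15.5 + 2220×0.850×12.9 + 2250×0.850×-17.2 = -28579
Σ ṁᵢCp,ᵢ = 1520×0.850 + 2220×0.850 + 2250×0.850 = 5091.5
T_out = -28579 / 5091.5 = -5.613 °C

T_out = -5.61 °C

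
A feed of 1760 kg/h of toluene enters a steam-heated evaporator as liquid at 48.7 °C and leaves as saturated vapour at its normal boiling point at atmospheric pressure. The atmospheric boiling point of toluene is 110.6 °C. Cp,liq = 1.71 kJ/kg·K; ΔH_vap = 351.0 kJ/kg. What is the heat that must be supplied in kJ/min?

Q = 13400 kJ/min

liquid 48.7→110.6 °C: 105.85 kJ/kg
vaporisation at 110.6 °C: 351 kJ/kg
Δh = 105.85 + 351 = 456.85 kJ/kg
Q = ṁ·Δh = 1760 kg/h × 456.85 kJ/kg = 804050 kJ/h
|Q| = 223.35 kW = 13401 kJ/min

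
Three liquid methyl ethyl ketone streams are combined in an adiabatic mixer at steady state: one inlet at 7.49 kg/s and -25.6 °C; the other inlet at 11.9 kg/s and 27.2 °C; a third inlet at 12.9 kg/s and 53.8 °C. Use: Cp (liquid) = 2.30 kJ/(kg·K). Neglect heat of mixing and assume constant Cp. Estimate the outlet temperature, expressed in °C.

T_out = 25.6 °C

No heat crosses the boundary, so H_out = H_in.
T_out = Σ ṁᵢCp,ᵢTᵢ / Σ ṁᵢCp,ᵢ
      = 1899.7 / 74.267 = 25.579 °C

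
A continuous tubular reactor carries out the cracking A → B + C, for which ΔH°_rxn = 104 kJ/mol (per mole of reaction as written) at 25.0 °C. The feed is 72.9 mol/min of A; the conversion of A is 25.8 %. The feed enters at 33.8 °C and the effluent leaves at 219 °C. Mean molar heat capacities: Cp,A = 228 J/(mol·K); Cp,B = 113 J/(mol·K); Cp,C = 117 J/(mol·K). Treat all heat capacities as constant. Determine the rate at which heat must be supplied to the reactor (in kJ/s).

Q_in = 84.0 kJ/s

Extent of reaction ξ = 0.258 × 72.9 = 18.808 mol/min
Reaction term: ξ·ΔH°_rxn = 18.808 × 104 = 1956.1 kJ/min
Sensible, feed 33.8→25 °C: -146.27 kJ/min
Outlet flows (mol/min): A 54.092, B 18.808, C 18.808
Sensible, products 25→219 °C: 3231.8 kJ/min
Q = ΔH = 5041.6 kJ/min = 84.027 kW
Heat supplied = 84.027 kJ/s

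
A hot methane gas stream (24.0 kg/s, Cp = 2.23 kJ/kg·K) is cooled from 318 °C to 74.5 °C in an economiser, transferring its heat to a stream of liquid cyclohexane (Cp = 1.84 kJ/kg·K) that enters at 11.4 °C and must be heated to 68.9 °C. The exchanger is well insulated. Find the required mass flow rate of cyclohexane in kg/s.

ṁ_c = 123 kg/s

Heat released by hot stream: Q = 24.0 × 2.23 × (318 − 74.5) = 13032 kJ/s
Energy balance on cold side (adiabatic exchanger): Q = ṁ_c·Cp_c·(T_c,out − T_c,in)
ṁ_c = 13032 / [1.84 × (68.9 − 11.4)] = 123.18 kg/s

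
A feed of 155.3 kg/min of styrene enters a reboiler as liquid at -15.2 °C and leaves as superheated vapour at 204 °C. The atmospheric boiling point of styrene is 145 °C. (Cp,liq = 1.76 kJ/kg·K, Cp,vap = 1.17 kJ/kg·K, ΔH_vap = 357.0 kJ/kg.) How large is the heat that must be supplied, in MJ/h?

Q = 6600 MJ/h

liquid -15.2→145 °C: 281.95 kJ/kg
vaporisation at 145 °C: 357 kJ/kg
vapour 145→204 °C: 69.03 kJ/kg
Δh = 281.95 + 357 + 69.03 = 707.98 kJ/kg
Q = ṁ·Δh = 155.3 kg/min × 707.98 kJ/kg = 109950 kJ/min
|Q| = 1832.5 kW = 6597 MJ/h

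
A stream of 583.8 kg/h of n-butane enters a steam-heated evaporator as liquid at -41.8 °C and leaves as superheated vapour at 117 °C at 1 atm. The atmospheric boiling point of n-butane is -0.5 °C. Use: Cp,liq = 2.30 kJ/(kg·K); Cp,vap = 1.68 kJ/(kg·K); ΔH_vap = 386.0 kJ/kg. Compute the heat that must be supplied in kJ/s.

Q = 110 kJ/s

liquid -41.8→-0.5 °C: 94.99 kJ/kg
vaporisation at -0.5 °C: 386 kJ/kg
vapour -0.5→117 °C: 197.4 kJ/kg
Δh = 94.99 + 386 + 197.4 = 678.39 kJ/kg
Q = ṁ·Δh = 583.8 kg/h × 678.39 kJ/kg = 396040 kJ/h
|Q| = 110.01 kW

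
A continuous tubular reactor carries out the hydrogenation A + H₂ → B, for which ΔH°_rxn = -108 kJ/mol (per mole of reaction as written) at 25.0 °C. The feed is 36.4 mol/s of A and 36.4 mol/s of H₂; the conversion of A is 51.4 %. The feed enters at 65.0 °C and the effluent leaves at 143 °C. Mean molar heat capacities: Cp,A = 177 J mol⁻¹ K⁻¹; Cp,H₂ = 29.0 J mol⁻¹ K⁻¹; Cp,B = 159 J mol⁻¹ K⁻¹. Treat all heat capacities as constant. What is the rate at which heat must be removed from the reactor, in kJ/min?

Extent of reaction ξ = 0.514 × 36.4 = 18.71 mol/s
Reaction term: ξ·ΔH°_rxn = 18.71 × -108 = -2020.6 kJ/s
Sensible, feed 65.0→25 °C: -299.94 kJ/s
Outlet flows (mol/s): A 17.69, H₂ 17.69, B 18.71
Sensible, products 25→143 °C: 781.05 kJ/s
Q = ΔH = -1539.5 kJ/s = -1539.5 kW
Heat removed = 92372 kJ/min

Q_out = 92400 kJ/min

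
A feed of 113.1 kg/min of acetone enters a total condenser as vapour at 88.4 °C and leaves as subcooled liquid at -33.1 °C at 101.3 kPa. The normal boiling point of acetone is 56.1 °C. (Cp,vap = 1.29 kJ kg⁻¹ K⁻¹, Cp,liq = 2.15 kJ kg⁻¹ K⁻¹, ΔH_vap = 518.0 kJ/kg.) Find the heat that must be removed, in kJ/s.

Q_c = 1420 kJ/s

vapour 88.4→56.1 °C: -41.667 kJ/kg
condensation at 56.1 °C: -518 kJ/kg
liquid 56.1→-33.1 °C: -191.78 kJ/kg
Δh = -41.667 + -518 + -191.78 = -751.45 kJ/kg
Q = ṁ·Δh = 113.1 kg/min × -751.45 kJ/kg = -84989 kJ/min
|Q| = 1416.5 kW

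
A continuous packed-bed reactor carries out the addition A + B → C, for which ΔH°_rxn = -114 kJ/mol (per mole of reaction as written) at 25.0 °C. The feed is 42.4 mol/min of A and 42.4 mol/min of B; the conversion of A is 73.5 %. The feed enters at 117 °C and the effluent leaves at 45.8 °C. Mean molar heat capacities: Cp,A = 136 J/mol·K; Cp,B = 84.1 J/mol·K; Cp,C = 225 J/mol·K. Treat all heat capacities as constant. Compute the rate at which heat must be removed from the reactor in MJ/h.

Q_out = 253 MJ/h

Extent of reaction ξ = 0.735 × 42.4 = 31.164 mol/min
Reaction term: ξ·ΔH°_rxn = 31.164 × -114 = -3552.7 kJ/min
Sensible, feed 117→25 °C: -858.57 kJ/min
Outlet flows (mol/min): A 11.236, B 11.236, C 31.164
Sensible, products 25→45.8 °C: 197.29 kJ/min
Q = ΔH = -4214 kJ/min = -70.233 kW
Heat removed = 252.84 MJ/h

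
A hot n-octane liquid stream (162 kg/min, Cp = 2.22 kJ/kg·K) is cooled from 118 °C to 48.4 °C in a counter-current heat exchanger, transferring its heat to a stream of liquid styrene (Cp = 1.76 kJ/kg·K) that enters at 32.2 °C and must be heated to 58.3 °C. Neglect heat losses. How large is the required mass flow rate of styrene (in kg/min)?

Heat released by hot stream: Q = 162 × 2.22 × (118 − 48.4) = 25031 kJ/min
Energy balance on cold side (adiabatic exchanger): Q = ṁ_c·Cp_c·(T_c,out − T_c,in)
ṁ_c = 25031 / [1.76 × (58.3 − 32.2)] = 544.91 kg/min

ṁ_c = 545 kg/min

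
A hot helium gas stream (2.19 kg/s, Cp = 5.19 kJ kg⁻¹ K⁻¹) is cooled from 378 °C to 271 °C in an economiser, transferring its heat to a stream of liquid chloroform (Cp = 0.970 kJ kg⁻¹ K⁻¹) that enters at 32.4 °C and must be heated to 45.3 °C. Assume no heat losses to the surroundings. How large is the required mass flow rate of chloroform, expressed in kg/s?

ṁ_c = 97.2 kg/s

Heat released by hot stream: Q = 2.19 × 5.19 × (378 − 271) = 1216.2 kJ/s
Energy balance on cold side (adiabatic exchanger): Q = ṁ_c·Cp_c·(T_c,out − T_c,in)
ṁ_c = 1216.2 / [0.970 × (45.3 − 32.4)] = 97.193 kg/s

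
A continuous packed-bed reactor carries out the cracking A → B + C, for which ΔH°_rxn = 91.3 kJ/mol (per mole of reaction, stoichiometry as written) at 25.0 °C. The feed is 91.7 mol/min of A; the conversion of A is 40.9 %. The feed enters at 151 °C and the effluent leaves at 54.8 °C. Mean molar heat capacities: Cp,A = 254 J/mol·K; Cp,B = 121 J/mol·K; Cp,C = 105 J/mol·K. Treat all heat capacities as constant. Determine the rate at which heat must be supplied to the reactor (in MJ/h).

Q_in = 69.1 MJ/h

Extent of reaction ξ = 0.409 × 91.7 = 37.505 mol/min
Reaction term: ξ·ΔH°_rxn = 37.505 × 91.3 = 3424.2 kJ/min
Sensible, feed 151→25 °C: -2934.8 kJ/min
Outlet flows (mol/min): A 54.195, B 37.505, C 37.505
Sensible, products 25→54.8 °C: 662.8 kJ/min
Q = ΔH = 1152.3 kJ/min = 19.204 kW
Heat supplied = 69.136 MJ/h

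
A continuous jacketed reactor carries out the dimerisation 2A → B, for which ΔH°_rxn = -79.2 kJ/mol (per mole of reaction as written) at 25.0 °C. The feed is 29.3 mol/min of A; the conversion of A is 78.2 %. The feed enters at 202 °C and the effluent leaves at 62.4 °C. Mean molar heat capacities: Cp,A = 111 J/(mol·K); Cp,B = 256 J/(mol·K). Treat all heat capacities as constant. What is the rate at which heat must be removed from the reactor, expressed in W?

Q_out = 22400 W

Extent of reaction ξ = 0.782 × 29.3 / 2 = 11.456 mol/min
Reaction term: ξ·ΔH°_rxn = 11.456 × -79.2 = -907.34 kJ/min
Sensible, feed 202→25 °C: -575.66 kJ/min
Outlet flows (mol/min): A 6.3874, B 11.456
Sensible, products 25→62.4 °C: 136.2 kJ/min
Q = ΔH = -1346.8 kJ/min = -22.447 kW
Heat removed = 22447 W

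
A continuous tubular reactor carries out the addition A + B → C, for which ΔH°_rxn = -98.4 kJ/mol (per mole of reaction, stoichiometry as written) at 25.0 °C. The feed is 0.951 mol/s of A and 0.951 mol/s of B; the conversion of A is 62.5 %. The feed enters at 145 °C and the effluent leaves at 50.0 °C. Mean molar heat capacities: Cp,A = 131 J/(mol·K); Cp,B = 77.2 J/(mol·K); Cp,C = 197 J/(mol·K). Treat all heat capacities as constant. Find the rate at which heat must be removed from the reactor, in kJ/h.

Q_out = 279000 kJ/h

Extent of reaction ξ = 0.625 × 0.951 = 0.59437 mol/s
Reaction term: ξ·ΔH°_rxn = 0.59437 × -98.4 = -58.486 kJ/s
Sensible, feed 145→25 °C: -23.76 kJ/s
Outlet flows (mol/s): A 0.35662, B 0.35662, C 0.59437
Sensible, products 25→50.0 °C: 4.7835 kJ/s
Q = ΔH = -77.463 kJ/s = -77.463 kW
Heat removed = 278870 kJ/h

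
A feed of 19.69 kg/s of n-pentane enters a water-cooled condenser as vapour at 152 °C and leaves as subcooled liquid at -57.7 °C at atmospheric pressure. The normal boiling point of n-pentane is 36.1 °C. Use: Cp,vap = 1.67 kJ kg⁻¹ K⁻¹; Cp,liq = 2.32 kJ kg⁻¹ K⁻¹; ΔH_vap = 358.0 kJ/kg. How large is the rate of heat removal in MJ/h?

Q_c = 54500 MJ/h

vapour 152→36.1 °C: -193.55 kJ/kg
condensation at 36.1 °C: -358 kJ/kg
liquid 36.1→-57.7 °C: -217.62 kJ/kg
Δh = -193.55 + -358 + -217.62 = -769.17 kJ/kg
Q = ṁ·Δh = 19.69 kg/s × -769.17 kJ/kg = -15145 kJ/s
|Q| = 15145 kW = 54522 MJ/h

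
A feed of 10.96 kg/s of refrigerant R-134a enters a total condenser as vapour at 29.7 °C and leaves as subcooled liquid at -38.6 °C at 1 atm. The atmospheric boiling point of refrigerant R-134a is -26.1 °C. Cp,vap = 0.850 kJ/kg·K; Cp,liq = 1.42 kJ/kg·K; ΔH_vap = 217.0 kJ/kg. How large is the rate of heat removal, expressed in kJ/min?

vapour 29.7→-26.1 °C: -47.43 kJ/kg
condensation at -26.1 °C: -217 kJ/kg
liquid -26.1→-38.6 °C: -17.75 kJ/kg
Δh = -47.43 + -217 + -17.75 = -282.18 kJ/kg
Q = ṁ·Δh = 10.96 kg/s × -282.18 kJ/kg = -3092.7 kJ/s
|Q| = 3092.7 kW = 185560 kJ/min

Q_c = 186000 kJ/min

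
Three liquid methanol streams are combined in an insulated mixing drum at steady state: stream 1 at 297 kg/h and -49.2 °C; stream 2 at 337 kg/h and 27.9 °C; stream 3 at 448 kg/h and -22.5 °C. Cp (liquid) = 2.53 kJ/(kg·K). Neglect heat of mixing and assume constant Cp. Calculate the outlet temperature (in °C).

No heat crosses the boundary, so H_out = H_in.
T_out = Σ ṁᵢCp,ᵢTᵢ / Σ ṁᵢCp,ᵢ
      = -38684 / 2737.5 = -14.131 °C

T_out = -14.1 °C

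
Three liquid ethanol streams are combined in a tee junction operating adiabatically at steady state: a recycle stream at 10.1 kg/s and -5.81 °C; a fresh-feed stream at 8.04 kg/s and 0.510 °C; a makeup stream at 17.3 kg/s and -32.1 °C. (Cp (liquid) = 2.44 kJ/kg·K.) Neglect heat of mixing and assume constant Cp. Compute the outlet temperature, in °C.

T_out = -17.2 °C

No heat crosses the boundary, so H_out = H_in.
T_out = Σ ṁᵢCp,ᵢTᵢ / Σ ṁᵢCp,ᵢ
      = -1488.2 / 86.474 = -17.21 °C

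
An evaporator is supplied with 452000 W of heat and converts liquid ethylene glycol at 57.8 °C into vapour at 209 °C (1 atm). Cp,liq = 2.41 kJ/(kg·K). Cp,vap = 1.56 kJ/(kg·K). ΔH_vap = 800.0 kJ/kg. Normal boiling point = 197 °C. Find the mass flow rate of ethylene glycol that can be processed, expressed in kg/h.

ṁ = 1410 kg/h

Δh = 2.41×(197−57.8) + 800.0 + 1.56×(209−197) = 1154.2 kJ/kg
Q = 452000 W = 452 kJ/s = 1.6272e+06 kJ/h
ṁ = Q/Δh = 1.6272e+06 / 1154.2 = 1409.8 kg/h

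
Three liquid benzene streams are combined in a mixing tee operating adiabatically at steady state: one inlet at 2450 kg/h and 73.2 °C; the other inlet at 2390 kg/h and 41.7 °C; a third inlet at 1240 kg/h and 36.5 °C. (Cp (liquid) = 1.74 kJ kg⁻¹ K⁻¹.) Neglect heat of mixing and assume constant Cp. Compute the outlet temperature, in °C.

T_out = 53.3 °C

Adiabatic, steady state ⇒ Σ ṁᵢCp,ᵢ(T_out − Tᵢ) = 0
T_out = Σ ṁᵢCp,ᵢTᵢ / Σ ṁᵢCp,ᵢ
      = 564220 / 10579 = 53.333 °C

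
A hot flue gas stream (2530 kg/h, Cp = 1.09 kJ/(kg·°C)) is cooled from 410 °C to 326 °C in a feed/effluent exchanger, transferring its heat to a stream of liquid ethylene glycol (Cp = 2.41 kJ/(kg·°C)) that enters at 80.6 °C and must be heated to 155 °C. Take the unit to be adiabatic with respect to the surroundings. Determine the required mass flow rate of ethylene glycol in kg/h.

ṁ_c = 1290 kg/h

Heat released by hot stream: Q = 2530 × 1.09 × (410 − 326) = 231650 kJ/h
Energy balance on cold side (adiabatic exchanger): Q = ṁ_c·Cp_c·(T_c,out − T_c,in)
ṁ_c = 231650 / [2.41 × (155 − 80.6)] = 1291.9 kg/h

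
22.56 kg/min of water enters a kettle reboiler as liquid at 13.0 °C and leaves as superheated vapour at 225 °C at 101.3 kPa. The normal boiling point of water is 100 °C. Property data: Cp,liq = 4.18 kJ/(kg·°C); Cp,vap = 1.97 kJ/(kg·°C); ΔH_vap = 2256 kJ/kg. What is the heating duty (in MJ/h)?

Q = 3880 MJ/h

liquid 13.0→100 °C: 363.66 kJ/kg
vaporisation at 100 °C: 2256 kJ/kg
vapour 100→225 °C: 246.25 kJ/kg
Δh = 363.66 + 2256 + 246.25 = 2865.9 kJ/kg
Q = ṁ·Δh = 22.56 kg/min × 2865.9 kJ/kg = 64655 kJ/min
|Q| = 1077.6 kW = 3879.3 MJ/h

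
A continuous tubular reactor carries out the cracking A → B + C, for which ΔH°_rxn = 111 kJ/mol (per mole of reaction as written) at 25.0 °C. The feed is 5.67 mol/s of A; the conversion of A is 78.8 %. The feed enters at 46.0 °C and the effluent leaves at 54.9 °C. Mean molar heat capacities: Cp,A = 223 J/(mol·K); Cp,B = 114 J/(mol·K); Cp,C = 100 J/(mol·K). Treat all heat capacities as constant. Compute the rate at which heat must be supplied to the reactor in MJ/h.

Q_in = 1820 MJ/h

Extent of reaction ξ = 0.788 × 5.67 = 4.468 mol/s
Reaction term: ξ·ΔH°_rxn = 4.468 × 111 = 495.94 kJ/s
Sensible, feed 46.0→25 °C: -26.553 kJ/s
Outlet flows (mol/s): A 1.202, B 4.468, C 4.468
Sensible, products 25→54.9 °C: 36.604 kJ/s
Q = ΔH = 505.99 kJ/s = 505.99 kW
Heat supplied = 1821.6 MJ/h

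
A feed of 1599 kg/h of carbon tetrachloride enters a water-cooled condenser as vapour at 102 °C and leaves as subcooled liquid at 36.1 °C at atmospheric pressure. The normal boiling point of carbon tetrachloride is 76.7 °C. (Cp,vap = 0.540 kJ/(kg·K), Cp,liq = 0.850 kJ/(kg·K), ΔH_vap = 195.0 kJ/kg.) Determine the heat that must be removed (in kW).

vapour 102→76.7 °C: -13.662 kJ/kg
condensation at 76.7 °C: -195 kJ/kg
liquid 76.7→36.1 °C: -34.51 kJ/kg
Δh = -13.662 + -195 + -34.51 = -243.17 kJ/kg
Q = ṁ·Δh = 1599 kg/h × -243.17 kJ/kg = -388830 kJ/h
|Q| = 108.01 kW

Q_c = 108 kW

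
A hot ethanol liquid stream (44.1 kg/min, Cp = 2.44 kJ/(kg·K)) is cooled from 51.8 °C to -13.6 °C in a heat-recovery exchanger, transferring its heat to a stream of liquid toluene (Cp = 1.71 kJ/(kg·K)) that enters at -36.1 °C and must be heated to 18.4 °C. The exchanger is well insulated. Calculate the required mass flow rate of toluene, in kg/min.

ṁ_c = 75.5 kg/min

Heat released by hot stream: Q = 44.1 × 2.44 × (51.8 − -13.6) = 7037.3 kJ/min
Energy balance on cold side (adiabatic exchanger): Q = ṁ_c·Cp_c·(T_c,out − T_c,in)
ṁ_c = 7037.3 / [1.71 × (18.4 − -36.1)] = 75.512 kg/min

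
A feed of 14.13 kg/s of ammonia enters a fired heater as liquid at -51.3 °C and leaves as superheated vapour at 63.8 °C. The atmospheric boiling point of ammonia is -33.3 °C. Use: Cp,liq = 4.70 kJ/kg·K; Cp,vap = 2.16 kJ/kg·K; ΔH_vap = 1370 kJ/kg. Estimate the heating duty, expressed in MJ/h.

liquid -51.3→-33.3 °C: 84.6 kJ/kg
vaporisation at -33.3 °C: 1370 kJ/kg
vapour -33.3→63.8 °C: 209.74 kJ/kg
Δh = 84.6 + 1370 + 209.74 = 1664.3 kJ/kg
Q = ṁ·Δh = 14.13 kg/s × 1664.3 kJ/kg = 23517 kJ/s
|Q| = 23517 kW = 84661 MJ/h

Q = 84700 MJ/h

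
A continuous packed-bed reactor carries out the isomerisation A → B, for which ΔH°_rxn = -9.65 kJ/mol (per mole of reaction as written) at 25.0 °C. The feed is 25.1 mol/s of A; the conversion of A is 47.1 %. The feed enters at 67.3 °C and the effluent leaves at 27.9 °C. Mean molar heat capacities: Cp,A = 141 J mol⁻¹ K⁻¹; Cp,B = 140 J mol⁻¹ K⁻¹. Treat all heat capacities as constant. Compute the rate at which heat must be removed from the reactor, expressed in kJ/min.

Q_out = 15200 kJ/min

Extent of reaction ξ = 0.471 × 25.1 = 11.822 mol/s
Reaction term: ξ·ΔH°_rxn = 11.822 × -9.65 = -114.08 kJ/s
Sensible, feed 67.3→25 °C: -149.7 kJ/s
Outlet flows (mol/s): A 13.278, B 11.822
Sensible, products 25→27.9 °C: 10.229 kJ/s
Q = ΔH = -253.56 kJ/s = -253.56 kW
Heat removed = 15213 kJ/min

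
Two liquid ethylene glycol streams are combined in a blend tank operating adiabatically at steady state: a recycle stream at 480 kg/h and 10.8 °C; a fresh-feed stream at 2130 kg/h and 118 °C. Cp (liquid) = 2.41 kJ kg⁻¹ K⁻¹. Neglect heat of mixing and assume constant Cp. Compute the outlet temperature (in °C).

Adiabatic, steady state ⇒ Σ ṁᵢCp,ᵢ(T_out − Tᵢ) = 0
T_out = Σ ṁᵢCp,ᵢTᵢ / Σ ṁᵢCp,ᵢ
      = 618220 / 6290.1 = 98.285 °C

T_out = 98.3 °C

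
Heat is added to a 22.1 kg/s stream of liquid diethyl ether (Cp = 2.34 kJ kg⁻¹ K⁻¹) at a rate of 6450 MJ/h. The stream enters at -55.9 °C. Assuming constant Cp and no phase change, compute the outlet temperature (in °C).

Q = 6450 MJ/h = 1791.7 kJ/s
ΔT = Q/(ṁ·Cp) = 1791.7/(22.1×2.34) = 34.646 K
T_out = -55.9 + 34.646 = -21.254 °C

T_out = -21.3 °C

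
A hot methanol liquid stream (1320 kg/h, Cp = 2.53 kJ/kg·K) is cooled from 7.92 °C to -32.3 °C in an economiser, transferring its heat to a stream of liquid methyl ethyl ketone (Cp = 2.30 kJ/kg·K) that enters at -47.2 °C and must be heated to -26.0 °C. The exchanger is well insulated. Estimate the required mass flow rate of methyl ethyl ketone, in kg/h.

ṁ_c = 2750 kg/h

Heat released by hot stream: Q = 1320 × 2.53 × (7.92 − -32.3) = 134320 kJ/h
Energy balance on cold side (adiabatic exchanger): Q = ṁ_c·Cp_c·(T_c,out − T_c,in)
ṁ_c = 134320 / [2.30 × (-26.0 − -47.2)] = 2754.7 kg/h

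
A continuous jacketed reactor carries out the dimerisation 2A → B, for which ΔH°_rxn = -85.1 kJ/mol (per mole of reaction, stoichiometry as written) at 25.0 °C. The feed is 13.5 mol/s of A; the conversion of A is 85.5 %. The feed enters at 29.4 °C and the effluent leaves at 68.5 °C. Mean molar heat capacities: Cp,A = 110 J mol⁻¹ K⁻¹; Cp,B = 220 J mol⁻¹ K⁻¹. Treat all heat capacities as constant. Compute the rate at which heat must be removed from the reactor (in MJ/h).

Extent of reaction ξ = 0.855 × 13.5 / 2 = 5.7713 mol/s
Reaction term: ξ·ΔH°_rxn = 5.7713 × -85.1 = -491.13 kJ/s
Sensible, feed 29.4→25 °C: -6.534 kJ/s
Outlet flows (mol/s): A 1.9575, B 5.7713
Sensible, products 25→68.5 °C: 64.597 kJ/s
Q = ΔH = -433.07 kJ/s = -433.07 kW
Heat removed = 1559.1 MJ/h

Q_out = 1560 MJ/h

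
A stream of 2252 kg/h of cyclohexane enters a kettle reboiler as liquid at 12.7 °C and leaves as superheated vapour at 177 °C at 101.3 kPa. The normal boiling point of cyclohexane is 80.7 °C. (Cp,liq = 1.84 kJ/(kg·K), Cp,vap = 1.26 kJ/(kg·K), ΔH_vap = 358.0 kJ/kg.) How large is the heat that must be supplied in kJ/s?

Q = 378 kJ/s

liquid 12.7→80.7 °C: 125.12 kJ/kg
vaporisation at 80.7 °C: 358 kJ/kg
vapour 80.7→177 °C: 121.34 kJ/kg
Δh = 125.12 + 358 + 121.34 = 604.46 kJ/kg
Q = ṁ·Δh = 2252 kg/h × 604.46 kJ/kg = 1.3612e+06 kJ/h
|Q| = 378.12 kW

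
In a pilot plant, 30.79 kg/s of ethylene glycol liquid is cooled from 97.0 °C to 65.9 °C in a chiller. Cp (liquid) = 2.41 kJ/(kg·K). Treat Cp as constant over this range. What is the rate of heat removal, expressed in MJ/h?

Q = ṁ·Cp·ΔT = 30.79 × 2.41 × (65.9 − 97.0) = -2307.7 kJ/s
Cooling duty = 8307.9 MJ/h

Q_c = 8310 MJ/h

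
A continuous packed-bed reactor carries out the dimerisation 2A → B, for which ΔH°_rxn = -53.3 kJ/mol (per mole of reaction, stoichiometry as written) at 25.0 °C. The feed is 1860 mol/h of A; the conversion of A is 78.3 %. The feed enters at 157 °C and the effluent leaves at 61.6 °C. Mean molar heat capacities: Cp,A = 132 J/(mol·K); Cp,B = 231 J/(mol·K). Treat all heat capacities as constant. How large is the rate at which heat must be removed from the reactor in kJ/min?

Q_out = 1050 kJ/min

Extent of reaction ξ = 0.783 × 1860 / 2 = 728.19 mol/h
Reaction term: ξ·ΔH°_rxn = 728.19 × -53.3 = -38813 kJ/h
Sensible, feed 157→25 °C: -32409 kJ/h
Outlet flows (mol/h): A 403.62, B 728.19
Sensible, products 25→61.6 °C: 8106.5 kJ/h
Q = ΔH = -63115 kJ/h = -17.532 kW
Heat removed = 1051.9 kJ/min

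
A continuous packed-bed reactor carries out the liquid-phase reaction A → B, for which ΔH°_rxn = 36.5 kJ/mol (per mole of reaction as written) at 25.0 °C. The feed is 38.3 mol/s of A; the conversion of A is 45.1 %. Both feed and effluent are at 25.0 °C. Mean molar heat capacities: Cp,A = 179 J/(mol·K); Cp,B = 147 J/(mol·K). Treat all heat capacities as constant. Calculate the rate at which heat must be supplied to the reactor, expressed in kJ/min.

Q_in = 37800 kJ/min

Extent of reaction ξ = 0.451 × 38.3 = 17.273 mol/s
Reaction term: ξ·ΔH°_rxn = 17.273 × 36.5 = 630.48 kJ/s
Q = ΔH = 630.48 kJ/s = 630.48 kW
Heat supplied = 37829 kJ/min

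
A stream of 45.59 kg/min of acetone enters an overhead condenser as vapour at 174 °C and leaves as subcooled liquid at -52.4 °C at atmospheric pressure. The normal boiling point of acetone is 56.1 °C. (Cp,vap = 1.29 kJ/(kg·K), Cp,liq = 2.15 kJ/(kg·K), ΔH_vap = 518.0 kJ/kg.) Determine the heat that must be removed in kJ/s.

vapour 174→56.1 °C: -152.09 kJ/kg
condensation at 56.1 °C: -518 kJ/kg
liquid 56.1→-52.4 °C: -233.27 kJ/kg
Δh = -152.09 + -518 + -233.27 = -903.37 kJ/kg
Q = ṁ·Δh = 45.59 kg/min × -903.37 kJ/kg = -41184 kJ/min
|Q| = 686.41 kW

Q_c = 686 kJ/s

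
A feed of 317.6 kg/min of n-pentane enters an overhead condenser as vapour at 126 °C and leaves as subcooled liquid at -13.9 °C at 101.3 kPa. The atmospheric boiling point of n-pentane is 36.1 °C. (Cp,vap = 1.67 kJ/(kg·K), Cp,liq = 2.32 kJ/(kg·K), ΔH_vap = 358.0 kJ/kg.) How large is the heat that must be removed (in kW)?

vapour 126→36.1 °C: -150.13 kJ/kg
condensation at 36.1 °C: -358 kJ/kg
liquid 36.1→-13.9 °C: -116 kJ/kg
Δh = -150.13 + -358 + -116 = -624.13 kJ/kg
Q = ṁ·Δh = 317.6 kg/min × -624.13 kJ/kg = -198220 kJ/min
|Q| = 3303.7 kW

Q_c = 3300 kW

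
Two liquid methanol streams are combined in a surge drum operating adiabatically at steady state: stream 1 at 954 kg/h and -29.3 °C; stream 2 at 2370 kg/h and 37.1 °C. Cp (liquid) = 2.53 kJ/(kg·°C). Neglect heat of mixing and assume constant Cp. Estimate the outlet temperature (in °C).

No heat crosses the boundary, so H_out = H_in.
T_out = Σ ṁᵢCp,ᵢTᵢ / Σ ṁᵢCp,ᵢ
      = 151740 / 8409.7 = 18.043 °C

T_out = 18.0 °C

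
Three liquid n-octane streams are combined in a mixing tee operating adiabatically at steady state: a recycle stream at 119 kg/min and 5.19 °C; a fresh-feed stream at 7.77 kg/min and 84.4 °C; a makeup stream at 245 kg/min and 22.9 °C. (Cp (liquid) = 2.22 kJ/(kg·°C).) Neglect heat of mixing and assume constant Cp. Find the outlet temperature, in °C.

Adiabatic, steady state ⇒ Σ ṁᵢCp,ᵢ(T_out − Tᵢ) = 0
T_out = Σ ṁᵢCp,ᵢTᵢ / Σ ṁᵢCp,ᵢ
      = 15282 / 825.33 = 18.517 °C

T_out = 18.5 °C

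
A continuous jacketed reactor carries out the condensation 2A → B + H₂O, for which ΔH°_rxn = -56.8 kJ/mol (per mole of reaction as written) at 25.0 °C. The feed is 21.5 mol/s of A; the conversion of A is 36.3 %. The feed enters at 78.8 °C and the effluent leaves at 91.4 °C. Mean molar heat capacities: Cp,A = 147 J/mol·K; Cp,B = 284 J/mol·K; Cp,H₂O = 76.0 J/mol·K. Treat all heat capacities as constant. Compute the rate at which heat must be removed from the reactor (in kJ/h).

Q_out = 593000 kJ/h

Extent of reaction ξ = 0.363 × 21.5 / 2 = 3.9022 mol/s
Reaction term: ξ·ΔH°_rxn = 3.9022 × -56.8 = -221.65 kJ/s
Sensible, feed 78.8→25 °C: -170.03 kJ/s
Outlet flows (mol/s): A 13.695, B 3.9022, H₂O 3.9022
Sensible, products 25→91.4 °C: 226.96 kJ/s
Q = ΔH = -164.72 kJ/s = -164.72 kW
Heat removed = 593010 kJ/h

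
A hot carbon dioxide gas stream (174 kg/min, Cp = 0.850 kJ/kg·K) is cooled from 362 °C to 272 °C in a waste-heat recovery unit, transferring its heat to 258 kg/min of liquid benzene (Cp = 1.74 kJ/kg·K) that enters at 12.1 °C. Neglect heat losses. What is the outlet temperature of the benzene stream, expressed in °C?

Heat released by hot stream: Q = 174 × 0.850 × (362 − 272) = 13311 kJ/min
Energy balance on cold side (adiabatic exchanger): Q = ṁ_c·Cp_c·(T_c,out − T_c,in)
T_c,out = 12.1 + 13311/(258 × 1.74) = 41.751 °C

T_c,out = 41.8 °C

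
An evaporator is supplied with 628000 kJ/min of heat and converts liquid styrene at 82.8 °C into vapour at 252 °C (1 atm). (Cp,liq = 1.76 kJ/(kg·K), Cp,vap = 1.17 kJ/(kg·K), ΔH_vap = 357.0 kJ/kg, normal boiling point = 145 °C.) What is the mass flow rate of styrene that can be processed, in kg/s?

Δh = 1.76×(145−82.8) + 357.0 + 1.17×(252−145) = 591.66 kJ/kg
Q = 628000 kJ/min = 10467 kJ/s = 10467 kJ/s
ṁ = Q/Δh = 10467 / 591.66 = 17.69 kg/s

ṁ = 17.7 kg/s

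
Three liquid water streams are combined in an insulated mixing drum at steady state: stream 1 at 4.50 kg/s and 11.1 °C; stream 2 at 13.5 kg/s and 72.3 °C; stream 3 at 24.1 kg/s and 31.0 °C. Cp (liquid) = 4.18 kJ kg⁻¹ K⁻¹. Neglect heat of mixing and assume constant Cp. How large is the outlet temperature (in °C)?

No heat crosses the boundary, so H_out = H_in.
T_out = Σ ṁᵢCp,ᵢTᵢ / Σ ṁᵢCp,ᵢ
      = 7411.6 / 175.98 = 42.116 °C

T_out = 42.1 °C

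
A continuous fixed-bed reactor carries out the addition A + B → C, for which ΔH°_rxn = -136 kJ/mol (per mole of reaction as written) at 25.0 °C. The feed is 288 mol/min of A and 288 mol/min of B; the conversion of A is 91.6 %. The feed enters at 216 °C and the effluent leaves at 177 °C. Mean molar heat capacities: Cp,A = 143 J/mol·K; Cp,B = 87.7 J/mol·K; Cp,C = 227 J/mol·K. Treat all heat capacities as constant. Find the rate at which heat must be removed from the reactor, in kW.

Extent of reaction ξ = 0.916 × 288 = 263.81 mol/min
Reaction term: ξ·ΔH°_rxn = 263.81 × -136 = -35878 kJ/min
Sensible, feed 216→25 °C: -12690 kJ/min
Outlet flows (mol/min): A 24.192, B 24.192, C 263.81
Sensible, products 25→177 °C: 9950.8 kJ/min
Q = ΔH = -38617 kJ/min = -643.62 kW
Heat removed = 643.62 kW

Q_out = 644 kW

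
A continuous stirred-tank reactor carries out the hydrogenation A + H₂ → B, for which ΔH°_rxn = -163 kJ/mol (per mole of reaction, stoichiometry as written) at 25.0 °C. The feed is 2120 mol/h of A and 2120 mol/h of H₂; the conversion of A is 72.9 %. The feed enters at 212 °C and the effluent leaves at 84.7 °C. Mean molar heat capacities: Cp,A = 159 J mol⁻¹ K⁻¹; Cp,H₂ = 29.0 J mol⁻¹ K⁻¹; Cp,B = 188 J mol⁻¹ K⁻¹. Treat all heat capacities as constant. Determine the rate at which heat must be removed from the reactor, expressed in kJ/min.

Extent of reaction ξ = 0.729 × 2120 = 1545.5 mol/h
Reaction term: ξ·ΔH°_rxn = 1545.5 × -163 = -251910 kJ/h
Sensible, feed 212→25 °C: -74531 kJ/h
Outlet flows (mol/h): A 574.52, H₂ 574.52, B 1545.5
Sensible, products 25→84.7 °C: 23794 kJ/h
Q = ΔH = -302650 kJ/h = -84.069 kW
Heat removed = 5044.2 kJ/min

Q_out = 5040 kJ/min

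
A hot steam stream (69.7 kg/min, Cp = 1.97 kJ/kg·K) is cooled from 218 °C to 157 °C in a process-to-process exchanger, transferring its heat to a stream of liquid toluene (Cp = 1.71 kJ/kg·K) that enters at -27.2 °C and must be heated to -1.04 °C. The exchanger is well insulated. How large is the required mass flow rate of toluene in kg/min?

Heat released by hot stream: Q = 69.7 × 1.97 × (218 − 157) = 8375.8 kJ/min
Energy balance on cold side (adiabatic exchanger): Q = ṁ_c·Cp_c·(T_c,out − T_c,in)
ṁ_c = 8375.8 / [1.71 × (-1.04 − -27.2)] = 187.24 kg/min

ṁ_c = 187 kg/min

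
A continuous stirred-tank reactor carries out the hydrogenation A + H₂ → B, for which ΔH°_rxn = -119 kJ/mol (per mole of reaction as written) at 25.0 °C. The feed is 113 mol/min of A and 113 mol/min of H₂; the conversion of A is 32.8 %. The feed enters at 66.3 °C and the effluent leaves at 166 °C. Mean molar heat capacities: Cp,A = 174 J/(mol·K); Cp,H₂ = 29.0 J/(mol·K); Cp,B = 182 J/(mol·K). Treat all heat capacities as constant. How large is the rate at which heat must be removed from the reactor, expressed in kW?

Q_out = 37.2 kW

Extent of reaction ξ = 0.328 × 113 = 37.064 mol/min
Reaction term: ξ·ΔH°_rxn = 37.064 × -119 = -4410.6 kJ/min
Sensible, feed 66.3→25 °C: -947.38 kJ/min
Outlet flows (mol/min): A 75.936, H₂ 75.936, B 37.064
Sensible, products 25→166 °C: 3124.7 kJ/min
Q = ΔH = -2233.3 kJ/min = -37.222 kW
Heat removed = 37.222 kW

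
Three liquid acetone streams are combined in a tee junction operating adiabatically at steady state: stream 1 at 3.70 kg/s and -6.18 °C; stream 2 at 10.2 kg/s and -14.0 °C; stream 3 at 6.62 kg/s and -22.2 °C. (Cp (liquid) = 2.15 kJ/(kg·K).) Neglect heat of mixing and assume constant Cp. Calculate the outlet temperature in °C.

T_out = -15.2 °C

Adiabatic, steady state ⇒ Σ ṁᵢCp,ᵢ(T_out − Tᵢ) = 0
T_out = Σ ṁᵢCp,ᵢTᵢ / Σ ṁᵢCp,ᵢ
      = -672.15 / 44.118 = -15.235 °C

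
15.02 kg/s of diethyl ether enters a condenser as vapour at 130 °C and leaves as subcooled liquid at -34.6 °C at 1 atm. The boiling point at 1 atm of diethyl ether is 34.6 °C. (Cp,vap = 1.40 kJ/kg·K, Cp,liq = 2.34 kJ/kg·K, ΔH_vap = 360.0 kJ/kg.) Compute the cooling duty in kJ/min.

vapour 130→34.6 °C: -133.56 kJ/kg
condensation at 34.6 °C: -360 kJ/kg
liquid 34.6→-34.6 °C: -161.93 kJ/kg
Δh = -133.56 + -360 + -161.93 = -655.49 kJ/kg
Q = ṁ·Δh = 15.02 kg/s × -655.49 kJ/kg = -9845.4 kJ/s
|Q| = 9845.4 kW = 590730 kJ/min

Q_c = 591000 kJ/min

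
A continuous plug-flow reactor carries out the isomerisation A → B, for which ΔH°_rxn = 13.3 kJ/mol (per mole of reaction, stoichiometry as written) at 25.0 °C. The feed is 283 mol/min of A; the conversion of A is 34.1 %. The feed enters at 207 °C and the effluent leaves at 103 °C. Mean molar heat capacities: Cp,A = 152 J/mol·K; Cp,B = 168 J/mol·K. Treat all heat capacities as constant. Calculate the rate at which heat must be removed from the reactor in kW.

Extent of reaction ξ = 0.341 × 283 = 96.503 mol/min
Reaction term: ξ·ΔH°_rxn = 96.503 × 13.3 = 1283.5 kJ/min
Sensible, feed 207→25 °C: -7828.9 kJ/min
Outlet flows (mol/min): A 186.5, B 96.503
Sensible, products 25→103 °C: 3475.7 kJ/min
Q = ΔH = -3069.7 kJ/min = -51.162 kW
Heat removed = 51.162 kW

Q_out = 51.2 kW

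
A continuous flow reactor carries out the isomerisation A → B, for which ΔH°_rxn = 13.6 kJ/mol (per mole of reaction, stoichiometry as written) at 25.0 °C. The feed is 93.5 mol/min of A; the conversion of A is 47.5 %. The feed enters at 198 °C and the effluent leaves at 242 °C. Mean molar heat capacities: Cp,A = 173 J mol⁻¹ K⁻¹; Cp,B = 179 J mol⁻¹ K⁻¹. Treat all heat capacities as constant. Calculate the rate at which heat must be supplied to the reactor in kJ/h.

Q_in = 82400 kJ/h

Extent of reaction ξ = 0.475 × 93.5 = 44.413 mol/min
Reaction term: ξ·ΔH°_rxn = 44.413 × 13.6 = 604.01 kJ/min
Sensible, feed 198→25 °C: -2798.4 kJ/min
Outlet flows (mol/min): A 49.087, B 44.413
Sensible, products 25→242 °C: 3567.9 kJ/min
Q = ΔH = 1373.6 kJ/min = 22.893 kW
Heat supplied = 82413 kJ/h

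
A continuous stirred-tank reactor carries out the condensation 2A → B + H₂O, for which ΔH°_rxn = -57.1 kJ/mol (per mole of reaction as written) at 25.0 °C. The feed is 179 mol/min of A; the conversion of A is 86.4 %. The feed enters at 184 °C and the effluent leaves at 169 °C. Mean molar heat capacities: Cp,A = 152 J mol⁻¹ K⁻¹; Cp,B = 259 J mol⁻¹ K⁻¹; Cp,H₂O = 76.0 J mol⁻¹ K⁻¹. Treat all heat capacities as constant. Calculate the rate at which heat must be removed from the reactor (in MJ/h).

Q_out = 269 MJ/h

Extent of reaction ξ = 0.864 × 179 / 2 = 77.328 mol/min
Reaction term: ξ·ΔH°_rxn = 77.328 × -57.1 = -4415.4 kJ/min
Sensible, feed 184→25 °C: -4326.1 kJ/min
Outlet flows (mol/min): A 24.344, B 77.328, H₂O 77.328
Sensible, products 25→169 °C: 4263.1 kJ/min
Q = ΔH = -4478.4 kJ/min = -74.639 kW
Heat removed = 268.7 MJ/h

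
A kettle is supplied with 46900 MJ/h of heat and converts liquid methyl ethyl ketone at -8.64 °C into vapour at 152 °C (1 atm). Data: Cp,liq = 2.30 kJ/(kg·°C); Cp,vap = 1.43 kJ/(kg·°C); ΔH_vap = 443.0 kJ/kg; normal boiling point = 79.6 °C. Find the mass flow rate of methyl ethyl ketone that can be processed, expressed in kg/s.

Δh = 2.30×(79.6−-8.64) + 443.0 + 1.43×(152−79.6) = 749.48 kJ/kg
Q = 46900 MJ/h = 13028 kJ/s = 13028 kJ/s
ṁ = Q/Δh = 13028 / 749.48 = 17.382 kg/s

ṁ = 17.4 kg/s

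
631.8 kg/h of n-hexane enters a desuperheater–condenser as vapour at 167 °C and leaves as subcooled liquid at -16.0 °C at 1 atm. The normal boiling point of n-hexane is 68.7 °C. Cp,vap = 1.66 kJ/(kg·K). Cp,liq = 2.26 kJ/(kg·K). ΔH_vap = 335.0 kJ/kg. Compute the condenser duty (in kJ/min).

vapour 167→68.7 °C: -163.18 kJ/kg
condensation at 68.7 °C: -335 kJ/kg
liquid 68.7→-16.0 °C: -191.42 kJ/kg
Δh = -163.18 + -335 + -191.42 = -689.6 kJ/kg
Q = ṁ·Δh = 631.8 kg/h × -689.6 kJ/kg = -435690 kJ/h
|Q| = 121.02 kW = 7261.5 kJ/min

Q_c = 7260 kJ/min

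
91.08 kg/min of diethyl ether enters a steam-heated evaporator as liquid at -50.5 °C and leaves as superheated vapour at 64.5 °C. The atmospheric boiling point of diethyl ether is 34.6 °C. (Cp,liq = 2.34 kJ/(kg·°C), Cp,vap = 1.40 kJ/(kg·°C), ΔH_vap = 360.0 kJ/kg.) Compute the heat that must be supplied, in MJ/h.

Q = 3280 MJ/h

liquid -50.5→34.6 °C: 199.13 kJ/kg
vaporisation at 34.6 °C: 360 kJ/kg
vapour 34.6→64.5 °C: 41.86 kJ/kg
Δh = 199.13 + 360 + 41.86 = 600.99 kJ/kg
Q = ṁ·Δh = 91.08 kg/min × 600.99 kJ/kg = 54739 kJ/min
|Q| = 912.31 kW = 3284.3 MJ/h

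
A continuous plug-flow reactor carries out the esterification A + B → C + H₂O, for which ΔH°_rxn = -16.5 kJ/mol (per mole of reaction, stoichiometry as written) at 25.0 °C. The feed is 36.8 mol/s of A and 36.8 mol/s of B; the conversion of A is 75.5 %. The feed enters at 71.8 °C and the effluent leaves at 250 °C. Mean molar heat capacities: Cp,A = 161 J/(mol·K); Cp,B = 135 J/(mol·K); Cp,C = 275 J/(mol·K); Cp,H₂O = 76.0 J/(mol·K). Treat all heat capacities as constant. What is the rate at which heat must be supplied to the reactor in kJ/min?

Q_in = 110000 kJ/min

Extent of reaction ξ = 0.755 × 36.8 = 27.784 mol/s
Reaction term: ξ·ΔH°_rxn = 27.784 × -16.5 = -458.44 kJ/s
Sensible, feed 71.8→25 °C: -509.78 kJ/s
Outlet flows (mol/s): A 9.016, B 9.016, C 27.784, H₂O 27.784
Sensible, products 25→250 °C: 2794.7 kJ/s
Q = ΔH = 1826.5 kJ/s = 1826.5 kW
Heat supplied = 109590 kJ/min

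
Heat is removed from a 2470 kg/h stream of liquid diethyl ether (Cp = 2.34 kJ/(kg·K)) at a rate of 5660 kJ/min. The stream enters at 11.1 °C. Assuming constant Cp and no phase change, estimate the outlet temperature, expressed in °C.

T_out = -47.7 °C

Q = 5660 kJ/min = 339600 kJ/h
ΔT = Q/(ṁ·Cp) = 339600/(2470×2.34) = 58.756 K
T_out = 11.1 − 58.756 = -47.656 °C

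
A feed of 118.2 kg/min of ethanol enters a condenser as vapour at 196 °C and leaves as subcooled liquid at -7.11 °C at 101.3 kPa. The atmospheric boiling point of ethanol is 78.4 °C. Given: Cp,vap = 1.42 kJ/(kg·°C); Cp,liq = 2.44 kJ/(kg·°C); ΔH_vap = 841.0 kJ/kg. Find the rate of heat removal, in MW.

vapour 196→78.4 °C: -166.99 kJ/kg
condensation at 78.4 °C: -841 kJ/kg
liquid 78.4→-7.11 °C: -208.64 kJ/kg
Δh = -166.99 + -841 + -208.64 = -1216.6 kJ/kg
Q = ṁ·Δh = 118.2 kg/min × -1216.6 kJ/kg = -143810 kJ/min
|Q| = 2396.8 kW = 2.3968 MW

Q_c = 2.40 MW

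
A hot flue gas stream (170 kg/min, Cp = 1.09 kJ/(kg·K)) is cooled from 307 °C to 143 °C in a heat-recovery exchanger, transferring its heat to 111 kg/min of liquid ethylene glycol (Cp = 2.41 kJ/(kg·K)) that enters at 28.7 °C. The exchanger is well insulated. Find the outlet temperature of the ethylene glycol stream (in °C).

T_c,out = 142 °C

Heat released by hot stream: Q = 170 × 1.09 × (307 − 143) = 30389 kJ/min
Energy balance on cold side (adiabatic exchanger): Q = ṁ_c·Cp_c·(T_c,out − T_c,in)
T_c,out = 28.7 + 30389/(111 × 2.41) = 142.3 °C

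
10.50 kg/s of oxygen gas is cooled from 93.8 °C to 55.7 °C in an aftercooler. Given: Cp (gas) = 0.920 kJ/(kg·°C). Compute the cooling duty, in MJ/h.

Q_c = 1320 MJ/h

Q = ṁ·Cp·ΔT = 10.50 × 0.920 × (55.7 − 93.8) = -368.05 kJ/s
Cooling duty = 1325 MJ/h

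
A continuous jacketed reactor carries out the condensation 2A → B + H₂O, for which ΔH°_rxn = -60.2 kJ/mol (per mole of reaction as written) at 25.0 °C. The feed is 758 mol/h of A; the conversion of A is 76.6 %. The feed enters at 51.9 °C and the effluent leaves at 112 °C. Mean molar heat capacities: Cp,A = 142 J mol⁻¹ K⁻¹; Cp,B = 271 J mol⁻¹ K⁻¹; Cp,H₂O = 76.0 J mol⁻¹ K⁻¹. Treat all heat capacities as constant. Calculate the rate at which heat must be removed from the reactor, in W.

Q_out = 2620 W

Extent of reaction ξ = 0.766 × 758 / 2 = 290.31 mol/h
Reaction term: ξ·ΔH°_rxn = 290.31 × -60.2 = -17477 kJ/h
Sensible, feed 51.9→25 °C: -2895.4 kJ/h
Outlet flows (mol/h): A 177.37, B 290.31, H₂O 290.31
Sensible, products 25→112 °C: 10956 kJ/h
Q = ΔH = -9416.8 kJ/h = -2.6158 kW
Heat removed = 2615.8 W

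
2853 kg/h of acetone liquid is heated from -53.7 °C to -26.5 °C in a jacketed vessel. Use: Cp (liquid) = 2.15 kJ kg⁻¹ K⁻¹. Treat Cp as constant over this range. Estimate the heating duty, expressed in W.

Q = 46300 W

Q = ṁ·Cp·ΔT = 2853 × 2.15 × (-26.5 − -53.7) = 166840 kJ/h
Converting: 166840 / 3600 s = 46.345 kW
Heating duty = 46345 W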